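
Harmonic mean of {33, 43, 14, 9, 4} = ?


Sum of reciprocals = 1/33 + 1/43 + 1/14 + 1/9 + 1/4 = 0.486099
HM = 5/0.486099 = 10.2860

HM = 10.2860


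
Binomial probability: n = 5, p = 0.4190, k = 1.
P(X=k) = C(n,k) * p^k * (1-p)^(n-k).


C(5,1) = 5
p^1 = 0.419000
(1-p)^4 = 0.113947
P = 5 * 0.419000 * 0.113947 = 0.2387

P(X=1) = 0.2387


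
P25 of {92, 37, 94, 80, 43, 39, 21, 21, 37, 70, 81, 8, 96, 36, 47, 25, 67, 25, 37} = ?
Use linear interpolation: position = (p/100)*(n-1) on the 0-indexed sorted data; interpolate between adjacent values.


Sorted: 8, 21, 21, 25, 25, 36, 37, 37, 37, 39, 43, 47, 67, 70, 80, 81, 92, 94, 96
n = 19
Index = 25/100 * 18 = 4.5000
Lower = data[4] = 25, Upper = data[5] = 36
P25 = 25 + 0.5000*(11) = 30.5000

P25 = 30.5000


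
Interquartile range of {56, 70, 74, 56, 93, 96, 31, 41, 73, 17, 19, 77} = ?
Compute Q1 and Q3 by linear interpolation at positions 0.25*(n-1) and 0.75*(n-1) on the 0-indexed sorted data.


Sorted: 17, 19, 31, 41, 56, 56, 70, 73, 74, 77, 93, 96
Q1 (25th %ile) = 38.5000
Q3 (75th %ile) = 74.7500
IQR = 74.7500 - 38.5000 = 36.2500

IQR = 36.2500


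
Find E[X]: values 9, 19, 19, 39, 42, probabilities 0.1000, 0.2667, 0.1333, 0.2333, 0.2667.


E[X] = 9*0.1000 + 19*0.2667 + 19*0.1333 + 39*0.2333 + 42*0.2667
= 0.9000 + 5.0673 + 2.5327 + 9.0987 + 11.2014
= 28.8001

E[X] = 28.8001


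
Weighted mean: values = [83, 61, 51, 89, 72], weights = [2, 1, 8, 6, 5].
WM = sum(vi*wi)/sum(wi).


Numerator = 83*2 + 61*1 + 51*8 + 89*6 + 72*5 = 1529
Denominator = 2 + 1 + 8 + 6 + 5 = 22
WM = 1529/22 = 69.5000

WM = 69.5000


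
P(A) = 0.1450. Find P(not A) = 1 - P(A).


P(not A) = 1 - 0.1450 = 0.8550

P(not A) = 0.8550


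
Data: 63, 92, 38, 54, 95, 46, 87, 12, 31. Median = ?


Sorted: 12, 31, 38, 46, 54, 63, 87, 92, 95
n = 9 (odd)
Middle value = 54

Median = 54


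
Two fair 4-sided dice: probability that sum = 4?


Total outcomes = 4×4 = 16
Favorable (sum = 4): 3
P = 3/16 = 0.1875

P = 0.1875


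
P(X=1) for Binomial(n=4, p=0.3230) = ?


C(4,1) = 4
p^1 = 0.323000
(1-p)^3 = 0.310289
P = 4 * 0.323000 * 0.310289 = 0.4009

P(X=1) = 0.4009


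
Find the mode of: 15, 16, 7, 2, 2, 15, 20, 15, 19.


Frequencies: 2:2, 7:1, 15:3, 16:1, 19:1, 20:1
Max frequency = 3
Mode = 15

Mode = 15


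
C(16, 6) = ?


C(16,6) = 16!/(6! × 10!)
= 20922789888000/(720 × 3628800)
= 8008

C(16,6) = 8008


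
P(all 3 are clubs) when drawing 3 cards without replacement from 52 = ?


P(all clubs) = (13/52) × (12/51) × (11/50)
= 0.0129

P = 0.0129


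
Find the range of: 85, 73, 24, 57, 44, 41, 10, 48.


Max = 85, Min = 10
Range = 85 - 10 = 75

Range = 75


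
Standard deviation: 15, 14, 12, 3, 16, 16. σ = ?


Mean = 12.6667
Variance = 20.5556
SD = sqrt(20.5556) = 4.5338

SD = 4.5338


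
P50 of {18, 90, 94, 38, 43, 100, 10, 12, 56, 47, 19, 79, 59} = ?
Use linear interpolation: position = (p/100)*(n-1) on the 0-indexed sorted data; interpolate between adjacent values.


Sorted: 10, 12, 18, 19, 38, 43, 47, 56, 59, 79, 90, 94, 100
n = 13
Index = 50/100 * 12 = 6.0000
Lower = data[6] = 47, Upper = data[7] = 56
P50 = 47 + 0*(9) = 47.0000

P50 = 47.0000


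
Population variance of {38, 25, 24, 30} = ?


Mean = 29.2500
Squared deviations: 76.5625, 18.0625, 27.5625, 0.5625
Sum = 122.7500
Variance = 122.7500/4 = 30.6875

Variance = 30.6875


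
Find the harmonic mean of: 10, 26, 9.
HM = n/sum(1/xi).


Sum of reciprocals = 1/10 + 1/26 + 1/9 = 0.249573
HM = 3/0.249573 = 12.0205

HM = 12.0205


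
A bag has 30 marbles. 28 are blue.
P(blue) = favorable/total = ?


P = 28/30 = 0.9333

P = 0.9333


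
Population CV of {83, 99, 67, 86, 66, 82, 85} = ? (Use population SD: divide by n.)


Mean = 81.1429
SD = 10.6292
CV = (10.6292/81.1429)*100 = 13.0993%

CV = 13.0993%


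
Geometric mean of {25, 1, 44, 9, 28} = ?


Product = 25 × 1 × 44 × 9 × 28 = 277200
GM = 277200^(1/5) = 12.2619

GM = 12.2619


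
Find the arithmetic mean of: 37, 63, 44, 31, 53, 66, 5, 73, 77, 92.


Sum = 37 + 63 + 44 + 31 + 53 + 66 + 5 + 73 + 77 + 92 = 541
n = 10
Mean = 541/10 = 54.1000

Mean = 54.1000


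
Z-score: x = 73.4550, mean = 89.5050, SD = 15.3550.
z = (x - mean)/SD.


z = (73.4550 - 89.5050)/15.3550
= -16.0500/15.3550
= -1.0453

z = -1.0453


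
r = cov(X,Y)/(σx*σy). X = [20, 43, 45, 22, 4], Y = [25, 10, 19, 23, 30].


Mean X = 26.8000, Mean Y = 21.4000
SD X = 15.380507, SD Y = 6.711185
Cov = -91.320000
r = -91.320000/(15.380507*6.711185) = -0.8847

r = -0.8847


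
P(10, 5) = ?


P(10,5) = 10!/5!
= 3628800/120
= 30240

P(10,5) = 30240


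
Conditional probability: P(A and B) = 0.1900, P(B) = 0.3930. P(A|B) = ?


P(A|B) = 0.1900/0.3930 = 0.4835

P(A|B) = 0.4835


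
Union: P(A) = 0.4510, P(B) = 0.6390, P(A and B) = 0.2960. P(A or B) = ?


P(A∪B) = 0.4510 + 0.6390 - 0.2960
= 1.0900 - 0.2960
= 0.7940

P(A∪B) = 0.7940


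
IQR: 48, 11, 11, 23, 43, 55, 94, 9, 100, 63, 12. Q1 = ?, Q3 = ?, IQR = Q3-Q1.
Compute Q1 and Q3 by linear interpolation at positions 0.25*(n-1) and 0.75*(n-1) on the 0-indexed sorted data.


Sorted: 9, 11, 11, 12, 23, 43, 48, 55, 63, 94, 100
Q1 (25th %ile) = 11.5000
Q3 (75th %ile) = 59.0000
IQR = 59.0000 - 11.5000 = 47.5000

IQR = 47.5000


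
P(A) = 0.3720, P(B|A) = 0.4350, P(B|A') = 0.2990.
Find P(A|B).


P(B) = P(B|A)*P(A) + P(B|A')*P(A')
= 0.4350*0.3720 + 0.2990*0.6280
= 0.161820 + 0.187772 = 0.349592
P(A|B) = 0.161820/0.349592 = 0.4629

P(A|B) = 0.4629


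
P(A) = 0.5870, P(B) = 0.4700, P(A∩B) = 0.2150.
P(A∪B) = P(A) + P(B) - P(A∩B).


P(A∪B) = 0.5870 + 0.4700 - 0.2150
= 1.0570 - 0.2150
= 0.8420

P(A∪B) = 0.8420


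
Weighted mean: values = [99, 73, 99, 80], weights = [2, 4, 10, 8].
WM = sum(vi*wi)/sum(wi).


Numerator = 99*2 + 73*4 + 99*10 + 80*8 = 2120
Denominator = 2 + 4 + 10 + 8 = 24
WM = 2120/24 = 88.3333

WM = 88.3333


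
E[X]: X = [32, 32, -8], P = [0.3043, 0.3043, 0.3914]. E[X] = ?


E[X] = 32*0.3043 + 32*0.3043 - 8*0.3914
= 9.7376 + 9.7376 - 3.1312
= 16.3440

E[X] = 16.3440


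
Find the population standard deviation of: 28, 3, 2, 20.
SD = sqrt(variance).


Mean = 13.2500
Variance = 123.6875
SD = sqrt(123.6875) = 11.1215

SD = 11.1215


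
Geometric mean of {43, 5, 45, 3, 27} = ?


Product = 43 × 5 × 45 × 3 × 27 = 783675
GM = 783675^(1/5) = 15.0948

GM = 15.0948


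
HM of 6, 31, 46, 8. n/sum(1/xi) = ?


Sum of reciprocals = 1/6 + 1/31 + 1/46 + 1/8 = 0.345664
HM = 4/0.345664 = 11.5719

HM = 11.5719


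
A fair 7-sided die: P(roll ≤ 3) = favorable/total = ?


Favorable outcomes (roll ≤ 3): 3
Total outcomes = 7
P = 3/7 = 0.4286

P = 0.4286


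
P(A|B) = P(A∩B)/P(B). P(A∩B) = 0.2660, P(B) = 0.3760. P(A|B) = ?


P(A|B) = 0.2660/0.3760 = 0.7074

P(A|B) = 0.7074


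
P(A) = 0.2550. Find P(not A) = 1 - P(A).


P(not A) = 1 - 0.2550 = 0.7450

P(not A) = 0.7450


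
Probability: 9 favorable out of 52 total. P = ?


P = 9/52 = 0.1731

P = 0.1731


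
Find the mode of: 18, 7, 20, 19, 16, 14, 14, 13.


Frequencies: 7:1, 13:1, 14:2, 16:1, 18:1, 19:1, 20:1
Max frequency = 2
Mode = 14

Mode = 14


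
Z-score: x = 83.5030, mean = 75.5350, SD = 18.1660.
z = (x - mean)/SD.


z = (83.5030 - 75.5350)/18.1660
= 7.9680/18.1660
= 0.4386

z = 0.4386


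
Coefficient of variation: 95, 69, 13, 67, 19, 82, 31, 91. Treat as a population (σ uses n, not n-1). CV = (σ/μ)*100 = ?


Mean = 58.3750
SD = 30.6388
CV = (30.6388/58.3750)*100 = 52.4861%

CV = 52.4861%


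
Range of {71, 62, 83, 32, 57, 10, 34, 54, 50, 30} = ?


Max = 83, Min = 10
Range = 83 - 10 = 73

Range = 73


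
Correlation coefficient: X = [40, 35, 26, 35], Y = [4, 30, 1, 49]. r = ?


Mean X = 34.0000, Mean Y = 21.0000
SD X = 5.049752, SD Y = 19.710403
Cov = 23.750000
r = 23.750000/(5.049752*19.710403) = 0.2386

r = 0.2386


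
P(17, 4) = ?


P(17,4) = 17!/13!
= 355687428096000/6227020800
= 57120

P(17,4) = 57120


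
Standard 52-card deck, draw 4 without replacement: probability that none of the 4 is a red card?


P(no red cards) = (26/52) × (25/51) × (24/50) × (23/49)
= 0.0552

P = 0.0552


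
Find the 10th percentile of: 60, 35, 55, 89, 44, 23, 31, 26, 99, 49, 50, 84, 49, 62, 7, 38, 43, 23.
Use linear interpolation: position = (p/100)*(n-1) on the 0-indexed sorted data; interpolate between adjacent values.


Sorted: 7, 23, 23, 26, 31, 35, 38, 43, 44, 49, 49, 50, 55, 60, 62, 84, 89, 99
n = 18
Index = 10/100 * 17 = 1.7000
Lower = data[1] = 23, Upper = data[2] = 23
P10 = 23 + 0.7000*(0) = 23.0000

P10 = 23.0000


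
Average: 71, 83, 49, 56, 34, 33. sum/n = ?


Sum = 71 + 83 + 49 + 56 + 34 + 33 = 326
n = 6
Mean = 326/6 = 54.3333

Mean = 54.3333


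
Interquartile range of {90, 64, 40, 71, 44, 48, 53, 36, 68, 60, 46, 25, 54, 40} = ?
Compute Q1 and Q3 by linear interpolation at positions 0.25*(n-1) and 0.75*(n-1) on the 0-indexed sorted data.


Sorted: 25, 36, 40, 40, 44, 46, 48, 53, 54, 60, 64, 68, 71, 90
Q1 (25th %ile) = 41.0000
Q3 (75th %ile) = 63.0000
IQR = 63.0000 - 41.0000 = 22.0000

IQR = 22.0000


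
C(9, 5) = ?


C(9,5) = 9!/(5! × 4!)
= 362880/(120 × 24)
= 126

C(9,5) = 126


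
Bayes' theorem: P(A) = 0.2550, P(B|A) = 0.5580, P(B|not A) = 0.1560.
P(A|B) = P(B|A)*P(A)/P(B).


P(B) = P(B|A)*P(A) + P(B|A')*P(A')
= 0.5580*0.2550 + 0.1560*0.7450
= 0.142290 + 0.116220 = 0.258510
P(A|B) = 0.142290/0.258510 = 0.5504

P(A|B) = 0.5504


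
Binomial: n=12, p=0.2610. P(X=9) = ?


C(12,9) = 220
p^9 = 5.620366e-06
(1-p)^3 = 0.403583
P = 220 * 5.620366e-06 * 0.403583 = 0.0005

P(X=9) = 0.0005


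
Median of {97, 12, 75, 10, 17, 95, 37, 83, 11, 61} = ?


Sorted: 10, 11, 12, 17, 37, 61, 75, 83, 95, 97
n = 10 (even)
Middle values: 37 and 61
Median = (37+61)/2 = 49.0000

Median = 49.0000


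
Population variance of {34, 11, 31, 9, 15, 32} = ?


Mean = 22.0000
Squared deviations: 144.0000, 121.0000, 81.0000, 169.0000, 49.0000, 100.0000
Sum = 664.0000
Variance = 664.0000/6 = 110.6667

Variance = 110.6667


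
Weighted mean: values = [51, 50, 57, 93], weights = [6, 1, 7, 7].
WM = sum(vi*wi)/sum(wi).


Numerator = 51*6 + 50*1 + 57*7 + 93*7 = 1406
Denominator = 6 + 1 + 7 + 7 = 21
WM = 1406/21 = 66.9524

WM = 66.9524


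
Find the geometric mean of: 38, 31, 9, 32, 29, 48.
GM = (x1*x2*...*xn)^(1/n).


Product = 38 × 31 × 9 × 32 × 29 × 48 = 472255488
GM = 472255488^(1/6) = 27.9059

GM = 27.9059


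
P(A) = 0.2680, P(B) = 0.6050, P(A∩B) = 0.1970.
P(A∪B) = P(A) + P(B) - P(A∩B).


P(A∪B) = 0.2680 + 0.6050 - 0.1970
= 0.8730 - 0.1970
= 0.6760

P(A∪B) = 0.6760


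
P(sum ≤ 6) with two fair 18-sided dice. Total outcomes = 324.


Total outcomes = 18×18 = 324
Favorable (sum ≤ 6): 15
P = 15/324 = 0.0463

P = 0.0463


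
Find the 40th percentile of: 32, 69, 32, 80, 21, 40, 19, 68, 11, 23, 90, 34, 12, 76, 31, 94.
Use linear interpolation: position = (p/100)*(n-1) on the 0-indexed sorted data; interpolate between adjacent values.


Sorted: 11, 12, 19, 21, 23, 31, 32, 32, 34, 40, 68, 69, 76, 80, 90, 94
n = 16
Index = 40/100 * 15 = 6.0000
Lower = data[6] = 32, Upper = data[7] = 32
P40 = 32 + 0*(0) = 32.0000

P40 = 32.0000


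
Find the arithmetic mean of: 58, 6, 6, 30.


Sum = 58 + 6 + 6 + 30 = 100
n = 4
Mean = 100/4 = 25.0000

Mean = 25.0000


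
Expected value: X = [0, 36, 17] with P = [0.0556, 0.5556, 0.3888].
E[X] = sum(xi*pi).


E[X] = 0*0.0556 + 36*0.5556 + 17*0.3888
= 0 + 20.0016 + 6.6096
= 26.6112

E[X] = 26.6112


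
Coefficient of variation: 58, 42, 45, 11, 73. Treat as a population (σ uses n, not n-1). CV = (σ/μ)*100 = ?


Mean = 45.8000
SD = 20.5660
CV = (20.5660/45.8000)*100 = 44.9039%

CV = 44.9039%


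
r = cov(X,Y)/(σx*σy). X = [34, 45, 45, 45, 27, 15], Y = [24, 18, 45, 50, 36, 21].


Mean X = 35.1667, Mean Y = 32.3333
SD X = 11.290360, SD Y = 12.174655
Cov = 60.944444
r = 60.944444/(11.290360*12.174655) = 0.4434

r = 0.4434


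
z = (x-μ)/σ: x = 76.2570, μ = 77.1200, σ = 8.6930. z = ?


z = (76.2570 - 77.1200)/8.6930
= -0.8630/8.6930
= -0.0993

z = -0.0993


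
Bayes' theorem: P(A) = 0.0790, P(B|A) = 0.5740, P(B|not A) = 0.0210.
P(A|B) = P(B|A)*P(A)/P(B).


P(B) = P(B|A)*P(A) + P(B|A')*P(A')
= 0.5740*0.0790 + 0.0210*0.9210
= 0.045346 + 0.019341 = 0.064687
P(A|B) = 0.045346/0.064687 = 0.7010

P(A|B) = 0.7010


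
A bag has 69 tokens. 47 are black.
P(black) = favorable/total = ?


P = 47/69 = 0.6812

P = 0.6812


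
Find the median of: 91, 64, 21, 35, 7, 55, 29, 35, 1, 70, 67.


Sorted: 1, 7, 21, 29, 35, 35, 55, 64, 67, 70, 91
n = 11 (odd)
Middle value = 35

Median = 35


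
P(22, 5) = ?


P(22,5) = 22!/17!
= 1124000727777607680000/355687428096000
= 3160080

P(22,5) = 3160080


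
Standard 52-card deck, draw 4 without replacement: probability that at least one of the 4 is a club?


P(at least one) = 1 - P(none)
P(none) = (39/52) × (38/51) × (37/50) × (36/49) = 0.303818
P(at least one) = 1 - 0.303818 = 0.6962

P = 0.6962


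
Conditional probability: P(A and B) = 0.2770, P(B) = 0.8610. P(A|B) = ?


P(A|B) = 0.2770/0.8610 = 0.3217

P(A|B) = 0.3217


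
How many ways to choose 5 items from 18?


C(18,5) = 18!/(5! × 13!)
= 6402373705728000/(120 × 6227020800)
= 8568

C(18,5) = 8568


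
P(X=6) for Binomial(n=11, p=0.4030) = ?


C(11,6) = 462
p^6 = 0.004284
(1-p)^5 = 0.075835
P = 462 * 0.004284 * 0.075835 = 0.1501

P(X=6) = 0.1501


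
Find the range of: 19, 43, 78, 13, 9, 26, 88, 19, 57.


Max = 88, Min = 9
Range = 88 - 9 = 79

Range = 79


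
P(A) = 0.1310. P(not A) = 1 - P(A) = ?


P(not A) = 1 - 0.1310 = 0.8690

P(not A) = 0.8690


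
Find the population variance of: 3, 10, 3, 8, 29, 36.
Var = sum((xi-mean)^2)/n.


Mean = 14.8333
Squared deviations: 140.0278, 23.3611, 140.0278, 46.6944, 200.6944, 448.0278
Sum = 998.8333
Variance = 998.8333/6 = 166.4722

Variance = 166.4722


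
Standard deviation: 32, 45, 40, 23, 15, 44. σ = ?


Mean = 33.1667
Variance = 123.1389
SD = sqrt(123.1389) = 11.0968

SD = 11.0968


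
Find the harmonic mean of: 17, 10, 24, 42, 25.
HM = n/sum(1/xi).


Sum of reciprocals = 1/17 + 1/10 + 1/24 + 1/42 + 1/25 = 0.264300
HM = 5/0.264300 = 18.9179

HM = 18.9179


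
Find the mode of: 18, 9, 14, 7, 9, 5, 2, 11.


Frequencies: 2:1, 5:1, 7:1, 9:2, 11:1, 14:1, 18:1
Max frequency = 2
Mode = 9

Mode = 9


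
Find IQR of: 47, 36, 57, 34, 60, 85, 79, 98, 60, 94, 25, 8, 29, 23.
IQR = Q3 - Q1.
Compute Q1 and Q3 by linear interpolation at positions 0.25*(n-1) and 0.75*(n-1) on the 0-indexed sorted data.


Sorted: 8, 23, 25, 29, 34, 36, 47, 57, 60, 60, 79, 85, 94, 98
Q1 (25th %ile) = 30.2500
Q3 (75th %ile) = 74.2500
IQR = 74.2500 - 30.2500 = 44.0000

IQR = 44.0000


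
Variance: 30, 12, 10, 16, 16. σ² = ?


Mean = 16.8000
Squared deviations: 174.2400, 23.0400, 46.2400, 0.6400, 0.6400
Sum = 244.8000
Variance = 244.8000/5 = 48.9600

Variance = 48.9600


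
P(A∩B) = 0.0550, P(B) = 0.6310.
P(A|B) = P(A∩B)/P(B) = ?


P(A|B) = 0.0550/0.6310 = 0.0872

P(A|B) = 0.0872


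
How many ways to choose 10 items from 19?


C(19,10) = 19!/(10! × 9!)
= 121645100408832000/(3628800 × 362880)
= 92378

C(19,10) = 92378


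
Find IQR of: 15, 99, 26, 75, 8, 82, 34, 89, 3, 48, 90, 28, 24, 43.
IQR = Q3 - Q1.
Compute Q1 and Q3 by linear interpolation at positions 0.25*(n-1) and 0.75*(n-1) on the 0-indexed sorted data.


Sorted: 3, 8, 15, 24, 26, 28, 34, 43, 48, 75, 82, 89, 90, 99
Q1 (25th %ile) = 24.5000
Q3 (75th %ile) = 80.2500
IQR = 80.2500 - 24.5000 = 55.7500

IQR = 55.7500


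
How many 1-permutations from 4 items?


P(4,1) = 4!/3!
= 24/6
= 4

P(4,1) = 4


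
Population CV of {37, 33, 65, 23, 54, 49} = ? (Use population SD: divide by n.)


Mean = 43.5000
SD = 13.9970
CV = (13.9970/43.5000)*100 = 32.1771%

CV = 32.1771%


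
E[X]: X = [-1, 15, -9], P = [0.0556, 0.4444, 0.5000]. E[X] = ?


E[X] = -1*0.0556 + 15*0.4444 - 9*0.5000
= -0.0556 + 6.6660 - 4.5000
= 2.1104

E[X] = 2.1104


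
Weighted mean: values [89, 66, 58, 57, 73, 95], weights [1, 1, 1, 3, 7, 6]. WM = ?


Numerator = 89*1 + 66*1 + 58*1 + 57*3 + 73*7 + 95*6 = 1465
Denominator = 1 + 1 + 1 + 3 + 7 + 6 = 19
WM = 1465/19 = 77.1053

WM = 77.1053


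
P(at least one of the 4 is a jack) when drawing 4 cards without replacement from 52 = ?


P(at least one) = 1 - P(none)
P(none) = (48/52) × (47/51) × (46/50) × (45/49) = 0.718737
P(at least one) = 1 - 0.718737 = 0.2813

P = 0.2813


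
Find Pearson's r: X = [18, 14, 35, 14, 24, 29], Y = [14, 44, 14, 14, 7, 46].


Mean X = 22.3333, Mean Y = 23.1667
SD X = 7.803133, SD Y = 15.646263
Cov = -8.055556
r = -8.055556/(7.803133*15.646263) = -0.0660

r = -0.0660


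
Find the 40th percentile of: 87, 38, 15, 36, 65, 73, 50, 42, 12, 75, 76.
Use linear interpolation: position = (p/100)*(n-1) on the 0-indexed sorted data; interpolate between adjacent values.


Sorted: 12, 15, 36, 38, 42, 50, 65, 73, 75, 76, 87
n = 11
Index = 40/100 * 10 = 4.0000
Lower = data[4] = 42, Upper = data[5] = 50
P40 = 42 + 0*(8) = 42.0000

P40 = 42.0000


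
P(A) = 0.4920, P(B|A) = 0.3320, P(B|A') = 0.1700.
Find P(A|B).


P(B) = P(B|A)*P(A) + P(B|A')*P(A')
= 0.3320*0.4920 + 0.1700*0.5080
= 0.163344 + 0.086360 = 0.249704
P(A|B) = 0.163344/0.249704 = 0.6542

P(A|B) = 0.6542


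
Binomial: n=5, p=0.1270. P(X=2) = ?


C(5,2) = 10
p^2 = 0.016129
(1-p)^3 = 0.665339
P = 10 * 0.016129 * 0.665339 = 0.1073

P(X=2) = 0.1073


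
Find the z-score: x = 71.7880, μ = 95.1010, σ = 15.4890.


z = (71.7880 - 95.1010)/15.4890
= -23.3130/15.4890
= -1.5051

z = -1.5051


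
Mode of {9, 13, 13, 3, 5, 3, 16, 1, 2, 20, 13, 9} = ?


Frequencies: 1:1, 2:1, 3:2, 5:1, 9:2, 13:3, 16:1, 20:1
Max frequency = 3
Mode = 13

Mode = 13


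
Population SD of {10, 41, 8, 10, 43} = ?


Mean = 22.4000
Variance = 257.0400
SD = sqrt(257.0400) = 16.0325

SD = 16.0325


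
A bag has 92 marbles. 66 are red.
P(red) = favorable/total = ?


P = 66/92 = 0.7174

P = 0.7174


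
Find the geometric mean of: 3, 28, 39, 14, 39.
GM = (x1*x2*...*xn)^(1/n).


Product = 3 × 28 × 39 × 14 × 39 = 1788696
GM = 1788696^(1/5) = 17.8036

GM = 17.8036


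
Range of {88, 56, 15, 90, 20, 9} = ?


Max = 90, Min = 9
Range = 90 - 9 = 81

Range = 81


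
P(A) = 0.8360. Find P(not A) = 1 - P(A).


P(not A) = 1 - 0.8360 = 0.1640

P(not A) = 0.1640


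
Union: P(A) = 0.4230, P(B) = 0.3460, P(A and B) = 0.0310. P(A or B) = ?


P(A∪B) = 0.4230 + 0.3460 - 0.0310
= 0.7690 - 0.0310
= 0.7380

P(A∪B) = 0.7380


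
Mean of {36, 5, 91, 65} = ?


Sum = 36 + 5 + 91 + 65 = 197
n = 4
Mean = 197/4 = 49.2500

Mean = 49.2500


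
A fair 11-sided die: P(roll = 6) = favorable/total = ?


Favorable outcomes (roll = 6): 1
Total outcomes = 11
P = 1/11 = 0.0909

P = 0.0909


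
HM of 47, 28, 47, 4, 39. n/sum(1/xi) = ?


Sum of reciprocals = 1/47 + 1/28 + 1/47 + 1/4 + 1/39 = 0.353909
HM = 5/0.353909 = 14.1279

HM = 14.1279


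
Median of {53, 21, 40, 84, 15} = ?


Sorted: 15, 21, 40, 53, 84
n = 5 (odd)
Middle value = 40

Median = 40


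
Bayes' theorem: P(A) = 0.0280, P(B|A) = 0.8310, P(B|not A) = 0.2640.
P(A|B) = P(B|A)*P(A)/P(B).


P(B) = P(B|A)*P(A) + P(B|A')*P(A')
= 0.8310*0.0280 + 0.2640*0.9720
= 0.023268 + 0.256608 = 0.279876
P(A|B) = 0.023268/0.279876 = 0.0831

P(A|B) = 0.0831


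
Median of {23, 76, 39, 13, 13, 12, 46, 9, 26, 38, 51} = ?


Sorted: 9, 12, 13, 13, 23, 26, 38, 39, 46, 51, 76
n = 11 (odd)
Middle value = 26

Median = 26


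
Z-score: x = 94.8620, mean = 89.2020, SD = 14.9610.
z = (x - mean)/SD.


z = (94.8620 - 89.2020)/14.9610
= 5.6600/14.9610
= 0.3783

z = 0.3783


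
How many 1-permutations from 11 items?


P(11,1) = 11!/10!
= 39916800/3628800
= 11

P(11,1) = 11


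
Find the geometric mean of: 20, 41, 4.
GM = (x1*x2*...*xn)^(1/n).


Product = 20 × 41 × 4 = 3280
GM = 3280^(1/3) = 14.8579

GM = 14.8579


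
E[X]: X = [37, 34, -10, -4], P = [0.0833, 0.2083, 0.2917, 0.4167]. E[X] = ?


E[X] = 37*0.0833 + 34*0.2083 - 10*0.2917 - 4*0.4167
= 3.0821 + 7.0822 - 2.9170 - 1.6668
= 5.5805

E[X] = 5.5805


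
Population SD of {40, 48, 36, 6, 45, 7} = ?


Mean = 30.3333
Variance = 298.2222
SD = sqrt(298.2222) = 17.2691

SD = 17.2691


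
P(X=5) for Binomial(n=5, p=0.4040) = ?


C(5,5) = 1
p^5 = 0.010762
(1-p)^0 = 1.000000
P = 1 * 0.010762 * 1.000000 = 0.0108

P(X=5) = 0.0108


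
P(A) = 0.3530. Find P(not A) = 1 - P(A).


P(not A) = 1 - 0.3530 = 0.6470

P(not A) = 0.6470


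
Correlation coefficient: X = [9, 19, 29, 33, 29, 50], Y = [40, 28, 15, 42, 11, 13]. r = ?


Mean X = 28.1667, Mean Y = 24.8333
SD X = 12.601808, SD Y = 12.667763
Cov = -85.805556
r = -85.805556/(12.601808*12.667763) = -0.5375

r = -0.5375


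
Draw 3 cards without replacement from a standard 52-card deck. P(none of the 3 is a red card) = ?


P(no red cards) = (26/52) × (25/51) × (24/50)
= 0.1176

P = 0.1176


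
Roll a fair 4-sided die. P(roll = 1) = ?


Favorable outcomes (roll = 1): 1
Total outcomes = 4
P = 1/4 = 0.2500

P = 0.2500


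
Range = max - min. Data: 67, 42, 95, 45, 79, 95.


Max = 95, Min = 42
Range = 95 - 42 = 53

Range = 53


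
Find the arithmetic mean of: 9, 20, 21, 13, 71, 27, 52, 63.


Sum = 9 + 20 + 21 + 13 + 71 + 27 + 52 + 63 = 276
n = 8
Mean = 276/8 = 34.5000

Mean = 34.5000


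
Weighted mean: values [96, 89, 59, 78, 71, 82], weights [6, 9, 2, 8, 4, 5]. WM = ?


Numerator = 96*6 + 89*9 + 59*2 + 78*8 + 71*4 + 82*5 = 2813
Denominator = 6 + 9 + 2 + 8 + 4 + 5 = 34
WM = 2813/34 = 82.7353

WM = 82.7353


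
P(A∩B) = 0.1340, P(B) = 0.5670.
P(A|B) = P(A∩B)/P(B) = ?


P(A|B) = 0.1340/0.5670 = 0.2363

P(A|B) = 0.2363


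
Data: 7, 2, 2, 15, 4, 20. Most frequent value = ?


Frequencies: 2:2, 4:1, 7:1, 15:1, 20:1
Max frequency = 2
Mode = 2

Mode = 2


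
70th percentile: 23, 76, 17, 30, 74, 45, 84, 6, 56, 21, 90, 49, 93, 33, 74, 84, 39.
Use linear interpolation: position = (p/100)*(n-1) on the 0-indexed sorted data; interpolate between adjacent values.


Sorted: 6, 17, 21, 23, 30, 33, 39, 45, 49, 56, 74, 74, 76, 84, 84, 90, 93
n = 17
Index = 70/100 * 16 = 11.2000
Lower = data[11] = 74, Upper = data[12] = 76
P70 = 74 + 0.2000*(2) = 74.4000

P70 = 74.4000


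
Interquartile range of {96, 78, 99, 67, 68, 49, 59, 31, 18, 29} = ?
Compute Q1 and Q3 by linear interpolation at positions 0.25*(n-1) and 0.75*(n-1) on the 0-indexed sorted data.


Sorted: 18, 29, 31, 49, 59, 67, 68, 78, 96, 99
Q1 (25th %ile) = 35.5000
Q3 (75th %ile) = 75.5000
IQR = 75.5000 - 35.5000 = 40.0000

IQR = 40.0000


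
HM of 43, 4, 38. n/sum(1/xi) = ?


Sum of reciprocals = 1/43 + 1/4 + 1/38 = 0.299572
HM = 3/0.299572 = 10.0143

HM = 10.0143


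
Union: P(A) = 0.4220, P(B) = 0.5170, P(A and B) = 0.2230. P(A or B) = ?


P(A∪B) = 0.4220 + 0.5170 - 0.2230
= 0.9390 - 0.2230
= 0.7160

P(A∪B) = 0.7160


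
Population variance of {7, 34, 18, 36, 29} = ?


Mean = 24.8000
Squared deviations: 316.8400, 84.6400, 46.2400, 125.4400, 17.6400
Sum = 590.8000
Variance = 590.8000/5 = 118.1600

Variance = 118.1600


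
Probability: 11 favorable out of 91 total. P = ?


P = 11/91 = 0.1209

P = 0.1209


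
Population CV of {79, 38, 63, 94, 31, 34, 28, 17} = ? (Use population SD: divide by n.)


Mean = 48.0000
SD = 25.6125
CV = (25.6125/48.0000)*100 = 53.3594%

CV = 53.3594%


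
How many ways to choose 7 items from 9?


C(9,7) = 9!/(7! × 2!)
= 362880/(5040 × 2)
= 36

C(9,7) = 36


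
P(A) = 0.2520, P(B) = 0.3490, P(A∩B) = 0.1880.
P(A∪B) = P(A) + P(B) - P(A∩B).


P(A∪B) = 0.2520 + 0.3490 - 0.1880
= 0.6010 - 0.1880
= 0.4130

P(A∪B) = 0.4130


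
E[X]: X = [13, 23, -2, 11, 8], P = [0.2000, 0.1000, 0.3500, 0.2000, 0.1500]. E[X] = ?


E[X] = 13*0.2000 + 23*0.1000 - 2*0.3500 + 11*0.2000 + 8*0.1500
= 2.6000 + 2.3000 - 0.7000 + 2.2000 + 1.2000
= 7.6000

E[X] = 7.6000


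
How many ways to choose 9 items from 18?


C(18,9) = 18!/(9! × 9!)
= 6402373705728000/(362880 × 362880)
= 48620

C(18,9) = 48620


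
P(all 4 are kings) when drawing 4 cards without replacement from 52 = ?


P(all kings) = (4/52) × (3/51) × (2/50) × (1/49)
= 3.6938e-06

P = 3.6938e-06


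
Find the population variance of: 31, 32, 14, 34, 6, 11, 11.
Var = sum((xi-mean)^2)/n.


Mean = 19.8571
Squared deviations: 124.1633, 147.4490, 34.3061, 200.0204, 192.0204, 78.4490, 78.4490
Sum = 854.8571
Variance = 854.8571/7 = 122.1224

Variance = 122.1224


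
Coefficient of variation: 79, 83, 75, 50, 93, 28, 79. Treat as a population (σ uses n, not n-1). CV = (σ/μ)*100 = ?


Mean = 69.5714
SD = 20.8659
CV = (20.8659/69.5714)*100 = 29.9921%

CV = 29.9921%


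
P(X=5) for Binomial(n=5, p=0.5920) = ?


C(5,5) = 1
p^5 = 0.072712
(1-p)^0 = 1.000000
P = 1 * 0.072712 * 1.000000 = 0.0727

P(X=5) = 0.0727


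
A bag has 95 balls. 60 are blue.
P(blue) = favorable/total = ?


P = 60/95 = 0.6316

P = 0.6316


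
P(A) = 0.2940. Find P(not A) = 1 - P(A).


P(not A) = 1 - 0.2940 = 0.7060

P(not A) = 0.7060


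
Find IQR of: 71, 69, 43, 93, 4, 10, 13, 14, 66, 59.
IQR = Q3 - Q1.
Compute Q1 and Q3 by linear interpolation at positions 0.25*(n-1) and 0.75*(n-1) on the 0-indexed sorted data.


Sorted: 4, 10, 13, 14, 43, 59, 66, 69, 71, 93
Q1 (25th %ile) = 13.2500
Q3 (75th %ile) = 68.2500
IQR = 68.2500 - 13.2500 = 55.0000

IQR = 55.0000


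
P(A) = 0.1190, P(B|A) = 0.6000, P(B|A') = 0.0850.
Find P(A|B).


P(B) = P(B|A)*P(A) + P(B|A')*P(A')
= 0.6000*0.1190 + 0.0850*0.8810
= 0.071400 + 0.074885 = 0.146285
P(A|B) = 0.071400/0.146285 = 0.4881

P(A|B) = 0.4881


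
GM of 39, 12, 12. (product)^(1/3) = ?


Product = 39 × 12 × 12 = 5616
GM = 5616^(1/3) = 17.7750

GM = 17.7750


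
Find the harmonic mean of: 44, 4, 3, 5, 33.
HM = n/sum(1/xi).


Sum of reciprocals = 1/44 + 1/4 + 1/3 + 1/5 + 1/33 = 0.836364
HM = 5/0.836364 = 5.9783

HM = 5.9783


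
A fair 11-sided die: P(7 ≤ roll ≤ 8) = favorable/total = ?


Favorable outcomes (7 ≤ roll ≤ 8): 2
Total outcomes = 11
P = 2/11 = 0.1818

P = 0.1818


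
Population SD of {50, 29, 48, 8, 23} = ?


Mean = 31.6000
Variance = 249.0400
SD = sqrt(249.0400) = 15.7810

SD = 15.7810


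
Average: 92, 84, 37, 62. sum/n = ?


Sum = 92 + 84 + 37 + 62 = 275
n = 4
Mean = 275/4 = 68.7500

Mean = 68.7500


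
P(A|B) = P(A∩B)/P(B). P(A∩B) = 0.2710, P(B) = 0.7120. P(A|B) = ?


P(A|B) = 0.2710/0.7120 = 0.3806

P(A|B) = 0.3806


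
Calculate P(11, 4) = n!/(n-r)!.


P(11,4) = 11!/7!
= 39916800/5040
= 7920

P(11,4) = 7920


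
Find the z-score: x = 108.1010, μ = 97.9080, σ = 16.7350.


z = (108.1010 - 97.9080)/16.7350
= 10.1930/16.7350
= 0.6091

z = 0.6091


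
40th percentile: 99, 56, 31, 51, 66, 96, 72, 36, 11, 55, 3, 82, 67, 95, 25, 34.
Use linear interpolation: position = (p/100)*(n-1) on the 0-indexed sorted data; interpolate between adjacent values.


Sorted: 3, 11, 25, 31, 34, 36, 51, 55, 56, 66, 67, 72, 82, 95, 96, 99
n = 16
Index = 40/100 * 15 = 6.0000
Lower = data[6] = 51, Upper = data[7] = 55
P40 = 51 + 0*(4) = 51.0000

P40 = 51.0000


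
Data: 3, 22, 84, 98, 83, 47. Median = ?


Sorted: 3, 22, 47, 83, 84, 98
n = 6 (even)
Middle values: 47 and 83
Median = (47+83)/2 = 65.0000

Median = 65.0000


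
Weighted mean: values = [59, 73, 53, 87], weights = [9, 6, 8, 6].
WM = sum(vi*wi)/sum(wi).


Numerator = 59*9 + 73*6 + 53*8 + 87*6 = 1915
Denominator = 9 + 6 + 8 + 6 = 29
WM = 1915/29 = 66.0345

WM = 66.0345


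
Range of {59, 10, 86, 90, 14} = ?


Max = 90, Min = 10
Range = 90 - 10 = 80

Range = 80


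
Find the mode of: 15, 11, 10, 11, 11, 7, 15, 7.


Frequencies: 7:2, 10:1, 11:3, 15:2
Max frequency = 3
Mode = 11

Mode = 11


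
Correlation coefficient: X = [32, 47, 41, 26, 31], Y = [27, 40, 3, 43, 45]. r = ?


Mean X = 35.4000, Mean Y = 31.6000
SD X = 7.552483, SD Y = 15.615377
Cov = -42.640000
r = -42.640000/(7.552483*15.615377) = -0.3616

r = -0.3616


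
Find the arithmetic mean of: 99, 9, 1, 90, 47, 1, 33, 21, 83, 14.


Sum = 99 + 9 + 1 + 90 + 47 + 1 + 33 + 21 + 83 + 14 = 398
n = 10
Mean = 398/10 = 39.8000

Mean = 39.8000


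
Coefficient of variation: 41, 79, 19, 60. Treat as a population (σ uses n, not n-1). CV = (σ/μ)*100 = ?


Mean = 49.7500
SD = 22.2640
CV = (22.2640/49.7500)*100 = 44.7518%

CV = 44.7518%


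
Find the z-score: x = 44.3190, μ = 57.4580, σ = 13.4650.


z = (44.3190 - 57.4580)/13.4650
= -13.1390/13.4650
= -0.9758

z = -0.9758


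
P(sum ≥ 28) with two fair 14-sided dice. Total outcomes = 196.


Total outcomes = 14×14 = 196
Favorable (sum ≥ 28): 1
P = 1/196 = 0.0051

P = 0.0051


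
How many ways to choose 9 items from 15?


C(15,9) = 15!/(9! × 6!)
= 1307674368000/(362880 × 720)
= 5005

C(15,9) = 5005


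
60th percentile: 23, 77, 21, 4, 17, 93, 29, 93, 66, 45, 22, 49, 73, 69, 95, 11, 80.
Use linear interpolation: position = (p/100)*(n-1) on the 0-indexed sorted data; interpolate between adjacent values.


Sorted: 4, 11, 17, 21, 22, 23, 29, 45, 49, 66, 69, 73, 77, 80, 93, 93, 95
n = 17
Index = 60/100 * 16 = 9.6000
Lower = data[9] = 66, Upper = data[10] = 69
P60 = 66 + 0.6000*(3) = 67.8000

P60 = 67.8000


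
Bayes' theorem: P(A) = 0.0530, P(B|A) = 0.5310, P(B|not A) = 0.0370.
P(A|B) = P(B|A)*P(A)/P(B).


P(B) = P(B|A)*P(A) + P(B|A')*P(A')
= 0.5310*0.0530 + 0.0370*0.9470
= 0.028143 + 0.035039 = 0.063182
P(A|B) = 0.028143/0.063182 = 0.4454

P(A|B) = 0.4454


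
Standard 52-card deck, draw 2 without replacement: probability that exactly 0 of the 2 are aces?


Hypergeometric: P(X=0) = C(4,0)·C(48,2) / C(52,2)
= 1 × 1128 / 1326
= 1128/1326 = 0.8507

P = 0.8507


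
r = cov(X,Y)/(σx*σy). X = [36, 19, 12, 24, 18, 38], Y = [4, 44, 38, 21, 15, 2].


Mean X = 24.5000, Mean Y = 20.6667
SD X = 9.517528, SD Y = 15.828947
Cov = -125.333333
r = -125.333333/(9.517528*15.828947) = -0.8319

r = -0.8319


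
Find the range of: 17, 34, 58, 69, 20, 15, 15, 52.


Max = 69, Min = 15
Range = 69 - 15 = 54

Range = 54


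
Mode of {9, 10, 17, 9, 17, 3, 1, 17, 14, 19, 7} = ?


Frequencies: 1:1, 3:1, 7:1, 9:2, 10:1, 14:1, 17:3, 19:1
Max frequency = 3
Mode = 17

Mode = 17


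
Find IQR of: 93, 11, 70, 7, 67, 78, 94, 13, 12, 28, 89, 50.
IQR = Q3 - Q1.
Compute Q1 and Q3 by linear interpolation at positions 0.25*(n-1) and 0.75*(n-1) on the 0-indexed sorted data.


Sorted: 7, 11, 12, 13, 28, 50, 67, 70, 78, 89, 93, 94
Q1 (25th %ile) = 12.7500
Q3 (75th %ile) = 80.7500
IQR = 80.7500 - 12.7500 = 68.0000

IQR = 68.0000


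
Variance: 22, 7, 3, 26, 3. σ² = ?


Mean = 12.2000
Squared deviations: 96.0400, 27.0400, 84.6400, 190.4400, 84.6400
Sum = 482.8000
Variance = 482.8000/5 = 96.5600

Variance = 96.5600


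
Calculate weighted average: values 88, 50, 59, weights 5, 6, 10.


Numerator = 88*5 + 50*6 + 59*10 = 1330
Denominator = 5 + 6 + 10 = 21
WM = 1330/21 = 63.3333

WM = 63.3333


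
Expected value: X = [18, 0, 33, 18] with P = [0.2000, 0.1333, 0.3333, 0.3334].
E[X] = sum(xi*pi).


E[X] = 18*0.2000 + 0*0.1333 + 33*0.3333 + 18*0.3334
= 3.6000 + 0 + 10.9989 + 6.0012
= 20.6001

E[X] = 20.6001


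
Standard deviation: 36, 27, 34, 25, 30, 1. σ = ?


Mean = 25.5000
Variance = 134.2500
SD = sqrt(134.2500) = 11.5866

SD = 11.5866


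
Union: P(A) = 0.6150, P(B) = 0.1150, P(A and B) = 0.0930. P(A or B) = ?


P(A∪B) = 0.6150 + 0.1150 - 0.0930
= 0.7300 - 0.0930
= 0.6370

P(A∪B) = 0.6370


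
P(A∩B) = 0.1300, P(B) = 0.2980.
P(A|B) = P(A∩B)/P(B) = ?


P(A|B) = 0.1300/0.2980 = 0.4362

P(A|B) = 0.4362


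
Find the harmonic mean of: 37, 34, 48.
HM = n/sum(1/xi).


Sum of reciprocals = 1/37 + 1/34 + 1/48 = 0.077272
HM = 3/0.077272 = 38.8238

HM = 38.8238


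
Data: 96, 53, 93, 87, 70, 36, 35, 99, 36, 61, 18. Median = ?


Sorted: 18, 35, 36, 36, 53, 61, 70, 87, 93, 96, 99
n = 11 (odd)
Middle value = 61

Median = 61


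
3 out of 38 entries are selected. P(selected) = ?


P = 3/38 = 0.0789

P = 0.0789


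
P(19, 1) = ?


P(19,1) = 19!/18!
= 121645100408832000/6402373705728000
= 19

P(19,1) = 19


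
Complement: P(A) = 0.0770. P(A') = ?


P(not A) = 1 - 0.0770 = 0.9230

P(not A) = 0.9230


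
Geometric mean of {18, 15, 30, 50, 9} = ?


Product = 18 × 15 × 30 × 50 × 9 = 3645000
GM = 3645000^(1/5) = 20.5277

GM = 20.5277


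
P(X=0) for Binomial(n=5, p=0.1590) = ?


C(5,0) = 1
p^0 = 1.000000
(1-p)^5 = 0.420707
P = 1 * 1.000000 * 0.420707 = 0.4207

P(X=0) = 0.4207


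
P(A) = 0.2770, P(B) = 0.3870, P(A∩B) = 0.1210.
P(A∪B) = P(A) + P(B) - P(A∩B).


P(A∪B) = 0.2770 + 0.3870 - 0.1210
= 0.6640 - 0.1210
= 0.5430

P(A∪B) = 0.5430


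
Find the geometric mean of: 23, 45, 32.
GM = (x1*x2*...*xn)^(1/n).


Product = 23 × 45 × 32 = 33120
GM = 33120^(1/3) = 32.1142

GM = 32.1142


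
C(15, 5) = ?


C(15,5) = 15!/(5! × 10!)
= 1307674368000/(120 × 3628800)
= 3003

C(15,5) = 3003


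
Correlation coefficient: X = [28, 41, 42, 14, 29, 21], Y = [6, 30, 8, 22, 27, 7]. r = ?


Mean X = 29.1667, Mean Y = 16.6667
SD X = 10.023583, SD Y = 9.961035
Cov = 9.222222
r = 9.222222/(10.023583*9.961035) = 0.0924

r = 0.0924


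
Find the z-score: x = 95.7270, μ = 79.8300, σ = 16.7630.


z = (95.7270 - 79.8300)/16.7630
= 15.8970/16.7630
= 0.9483

z = 0.9483


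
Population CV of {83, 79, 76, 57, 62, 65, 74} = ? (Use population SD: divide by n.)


Mean = 70.8571
SD = 8.9031
CV = (8.9031/70.8571)*100 = 12.5649%

CV = 12.5649%


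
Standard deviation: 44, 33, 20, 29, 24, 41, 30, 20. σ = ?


Mean = 30.1250
Variance = 70.3594
SD = sqrt(70.3594) = 8.3880

SD = 8.3880


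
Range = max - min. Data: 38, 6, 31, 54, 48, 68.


Max = 68, Min = 6
Range = 68 - 6 = 62

Range = 62


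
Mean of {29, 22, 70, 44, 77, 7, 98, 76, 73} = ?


Sum = 29 + 22 + 70 + 44 + 77 + 7 + 98 + 76 + 73 = 496
n = 9
Mean = 496/9 = 55.1111

Mean = 55.1111


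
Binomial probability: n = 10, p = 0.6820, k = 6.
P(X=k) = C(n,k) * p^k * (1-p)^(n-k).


C(10,6) = 210
p^6 = 0.100625
(1-p)^4 = 0.010226
P = 210 * 0.100625 * 0.010226 = 0.2161

P(X=6) = 0.2161


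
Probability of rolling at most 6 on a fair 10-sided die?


Favorable outcomes (roll ≤ 6): 6
Total outcomes = 10
P = 6/10 = 0.6000

P = 0.6000


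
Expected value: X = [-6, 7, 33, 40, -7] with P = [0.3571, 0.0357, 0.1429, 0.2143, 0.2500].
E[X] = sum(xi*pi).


E[X] = -6*0.3571 + 7*0.0357 + 33*0.1429 + 40*0.2143 - 7*0.2500
= -2.1426 + 0.2499 + 4.7157 + 8.5720 - 1.7500
= 9.6450

E[X] = 9.6450


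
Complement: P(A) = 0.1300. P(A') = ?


P(not A) = 1 - 0.1300 = 0.8700

P(not A) = 0.8700


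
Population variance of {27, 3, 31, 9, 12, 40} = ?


Mean = 20.3333
Squared deviations: 44.4444, 300.4444, 113.7778, 128.4444, 69.4444, 386.7778
Sum = 1043.3333
Variance = 1043.3333/6 = 173.8889

Variance = 173.8889


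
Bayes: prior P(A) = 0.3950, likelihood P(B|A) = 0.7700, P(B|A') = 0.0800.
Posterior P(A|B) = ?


P(B) = P(B|A)*P(A) + P(B|A')*P(A')
= 0.7700*0.3950 + 0.0800*0.6050
= 0.304150 + 0.048400 = 0.352550
P(A|B) = 0.304150/0.352550 = 0.8627

P(A|B) = 0.8627


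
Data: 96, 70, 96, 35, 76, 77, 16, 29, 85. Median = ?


Sorted: 16, 29, 35, 70, 76, 77, 85, 96, 96
n = 9 (odd)
Middle value = 76

Median = 76


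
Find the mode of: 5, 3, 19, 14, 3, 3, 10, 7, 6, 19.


Frequencies: 3:3, 5:1, 6:1, 7:1, 10:1, 14:1, 19:2
Max frequency = 3
Mode = 3

Mode = 3


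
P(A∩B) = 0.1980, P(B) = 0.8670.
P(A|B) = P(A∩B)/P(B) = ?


P(A|B) = 0.1980/0.8670 = 0.2284

P(A|B) = 0.2284


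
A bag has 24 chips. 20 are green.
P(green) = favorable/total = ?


P = 20/24 = 0.8333

P = 0.8333


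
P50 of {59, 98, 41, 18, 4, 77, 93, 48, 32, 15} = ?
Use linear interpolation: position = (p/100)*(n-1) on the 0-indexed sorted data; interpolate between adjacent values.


Sorted: 4, 15, 18, 32, 41, 48, 59, 77, 93, 98
n = 10
Index = 50/100 * 9 = 4.5000
Lower = data[4] = 41, Upper = data[5] = 48
P50 = 41 + 0.5000*(7) = 44.5000

P50 = 44.5000


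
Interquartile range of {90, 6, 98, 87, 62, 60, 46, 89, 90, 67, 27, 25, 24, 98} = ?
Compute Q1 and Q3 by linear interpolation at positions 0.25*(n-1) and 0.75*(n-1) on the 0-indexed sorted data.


Sorted: 6, 24, 25, 27, 46, 60, 62, 67, 87, 89, 90, 90, 98, 98
Q1 (25th %ile) = 31.7500
Q3 (75th %ile) = 89.7500
IQR = 89.7500 - 31.7500 = 58.0000

IQR = 58.0000


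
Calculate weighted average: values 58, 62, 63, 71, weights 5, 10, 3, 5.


Numerator = 58*5 + 62*10 + 63*3 + 71*5 = 1454
Denominator = 5 + 10 + 3 + 5 = 23
WM = 1454/23 = 63.2174

WM = 63.2174


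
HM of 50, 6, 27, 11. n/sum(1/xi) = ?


Sum of reciprocals = 1/50 + 1/6 + 1/27 + 1/11 = 0.314613
HM = 4/0.314613 = 12.7140

HM = 12.7140


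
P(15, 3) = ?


P(15,3) = 15!/12!
= 1307674368000/479001600
= 2730

P(15,3) = 2730


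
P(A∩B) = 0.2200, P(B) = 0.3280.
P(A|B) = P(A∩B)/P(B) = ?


P(A|B) = 0.2200/0.3280 = 0.6707

P(A|B) = 0.6707


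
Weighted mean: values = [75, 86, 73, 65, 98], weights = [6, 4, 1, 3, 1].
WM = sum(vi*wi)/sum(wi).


Numerator = 75*6 + 86*4 + 73*1 + 65*3 + 98*1 = 1160
Denominator = 6 + 4 + 1 + 3 + 1 = 15
WM = 1160/15 = 77.3333

WM = 77.3333


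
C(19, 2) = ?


C(19,2) = 19!/(2! × 17!)
= 121645100408832000/(2 × 355687428096000)
= 171

C(19,2) = 171


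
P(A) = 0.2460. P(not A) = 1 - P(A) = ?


P(not A) = 1 - 0.2460 = 0.7540

P(not A) = 0.7540


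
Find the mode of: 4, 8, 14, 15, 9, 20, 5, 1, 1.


Frequencies: 1:2, 4:1, 5:1, 8:1, 9:1, 14:1, 15:1, 20:1
Max frequency = 2
Mode = 1

Mode = 1


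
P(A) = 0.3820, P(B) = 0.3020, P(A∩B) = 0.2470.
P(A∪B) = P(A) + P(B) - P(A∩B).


P(A∪B) = 0.3820 + 0.3020 - 0.2470
= 0.6840 - 0.2470
= 0.4370

P(A∪B) = 0.4370


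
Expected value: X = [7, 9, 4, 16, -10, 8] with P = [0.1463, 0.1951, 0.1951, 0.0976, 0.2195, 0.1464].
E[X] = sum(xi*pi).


E[X] = 7*0.1463 + 9*0.1951 + 4*0.1951 + 16*0.0976 - 10*0.2195 + 8*0.1464
= 1.0241 + 1.7559 + 0.7804 + 1.5616 - 2.1950 + 1.1712
= 4.0982

E[X] = 4.0982


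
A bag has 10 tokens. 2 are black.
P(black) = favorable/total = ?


P = 2/10 = 0.2000

P = 0.2000


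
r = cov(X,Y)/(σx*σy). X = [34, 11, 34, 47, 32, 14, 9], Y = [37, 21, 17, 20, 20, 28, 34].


Mean X = 25.8571, Mean Y = 25.2857
SD X = 13.431611, SD Y = 7.205440
Cov = -33.102041
r = -33.102041/(13.431611*7.205440) = -0.3420

r = -0.3420


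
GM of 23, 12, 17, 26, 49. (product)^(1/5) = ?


Product = 23 × 12 × 17 × 26 × 49 = 5977608
GM = 5977608^(1/5) = 22.6624

GM = 22.6624


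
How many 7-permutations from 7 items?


P(7,7) = 7!/0!
= 5040/1
= 5040

P(7,7) = 5040


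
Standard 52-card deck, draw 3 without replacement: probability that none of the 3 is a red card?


P(no red cards) = (26/52) × (25/51) × (24/50)
= 0.1176

P = 0.1176


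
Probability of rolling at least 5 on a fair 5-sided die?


Favorable outcomes (roll ≥ 5): 1
Total outcomes = 5
P = 1/5 = 0.2000

P = 0.2000


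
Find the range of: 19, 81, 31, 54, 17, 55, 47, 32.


Max = 81, Min = 17
Range = 81 - 17 = 64

Range = 64


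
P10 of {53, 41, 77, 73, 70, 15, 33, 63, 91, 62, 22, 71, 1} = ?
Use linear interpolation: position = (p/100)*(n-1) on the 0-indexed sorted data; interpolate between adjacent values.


Sorted: 1, 15, 22, 33, 41, 53, 62, 63, 70, 71, 73, 77, 91
n = 13
Index = 10/100 * 12 = 1.2000
Lower = data[1] = 15, Upper = data[2] = 22
P10 = 15 + 0.2000*(7) = 16.4000

P10 = 16.4000
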